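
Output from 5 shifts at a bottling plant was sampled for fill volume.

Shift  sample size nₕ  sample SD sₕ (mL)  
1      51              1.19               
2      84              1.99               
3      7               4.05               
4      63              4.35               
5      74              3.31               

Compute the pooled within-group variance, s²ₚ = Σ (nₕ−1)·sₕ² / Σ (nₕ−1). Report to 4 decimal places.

Degrees of freedom: 50 + 83 + 6 + 62 + 73 = 274.
Σ(nₕ−1)sₕ² = 50·1.4161 + 83·3.9601 + 6·16.4025 + 62·18.9225 + 73·10.9561 = 2470.8986.
s²ₚ = 2470.8986 / 274 = 9.017878... → 9.0179.

9.0179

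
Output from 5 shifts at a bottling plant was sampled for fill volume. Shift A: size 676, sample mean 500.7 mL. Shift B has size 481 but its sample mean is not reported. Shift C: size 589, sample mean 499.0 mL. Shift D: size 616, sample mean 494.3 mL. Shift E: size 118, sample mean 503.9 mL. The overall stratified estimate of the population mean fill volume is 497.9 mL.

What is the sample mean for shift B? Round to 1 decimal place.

495.8

N = 676 + 481 + 589 + 616 + 118 = 2480.
Overall total = μ·N = 497.9·2480 = 1234792.
Subtract the known strata: 676·500.7 + 589·499.0 + 616·494.3 + 118·503.9 = 996333.2.
Remaining total for shift B: 1234792 − 996333.2 = 238458.8.
Divide by its size: 238458.8 / 481 = 495.756... → 495.8.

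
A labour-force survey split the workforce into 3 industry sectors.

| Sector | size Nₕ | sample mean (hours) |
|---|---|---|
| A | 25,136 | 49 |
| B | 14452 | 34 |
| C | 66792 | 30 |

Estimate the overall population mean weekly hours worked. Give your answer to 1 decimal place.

35.0

N = 25136 + 14452 + 66792 = 106380.
Weight each subgroup mean by Nₕ/N and sum.
Σ Nₕx̄ₕ = 25136·49 + 14452·34 + 66792·30 = 1231664 + 491368 + 2003760 = 3726792.
Divide by N: 3726792 / 106380 = 35.033... → 35.0.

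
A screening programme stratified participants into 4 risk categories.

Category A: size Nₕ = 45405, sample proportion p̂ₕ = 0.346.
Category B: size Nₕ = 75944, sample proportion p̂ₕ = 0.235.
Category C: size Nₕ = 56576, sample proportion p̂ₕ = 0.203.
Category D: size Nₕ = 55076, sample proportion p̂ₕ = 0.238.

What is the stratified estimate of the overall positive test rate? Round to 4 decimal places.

0.2496

N = 45405 + 75944 + 56576 + 55076 = 233001.
Overall proportion = Σ (Nₕ/N)·p̂ₕ.
Σ Nₕp̂ₕ = 15710.13 + 17846.84 + 11484.928 + 13108.088 = 58149.986.
58149.986 / 233001 = 0.249570... → 0.2496.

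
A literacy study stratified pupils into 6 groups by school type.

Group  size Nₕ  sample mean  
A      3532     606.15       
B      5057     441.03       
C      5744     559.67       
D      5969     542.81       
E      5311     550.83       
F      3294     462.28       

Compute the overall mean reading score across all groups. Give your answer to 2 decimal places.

N = 28907; weights Wₕ = Nₕ/N = (0.1222, 0.1749, 0.1987, 0.2065, 0.1837, 0.1140).
x̄_st = Σ Wₕ·x̄ₕ = 0.1222·606.15 + 0.1749·441.03 + 0.1987·559.67 + 0.2065·542.81 + 0.1837·550.83 + 0.1140·462.28 ≈ 528.3909...
→ 528.39.

528.39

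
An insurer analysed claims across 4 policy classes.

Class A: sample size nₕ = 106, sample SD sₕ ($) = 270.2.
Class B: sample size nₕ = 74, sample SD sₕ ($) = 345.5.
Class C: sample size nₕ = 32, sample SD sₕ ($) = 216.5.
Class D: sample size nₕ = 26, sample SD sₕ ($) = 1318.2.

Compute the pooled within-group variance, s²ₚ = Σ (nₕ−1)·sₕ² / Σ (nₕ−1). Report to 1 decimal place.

261855.5

A: (106−1)·270.2² = 105·73008.04 = 7665844.2
B: (74−1)·345.5² = 73·119370.25 = 8714028.25
C: (32−1)·216.5² = 31·46872.25 = 1453039.75
D: (26−1)·1318.2² = 25·1737651.24 = 43441281
Numerator = 61274193.2; denominator = Σ(nₕ−1) = 234.
s²ₚ = 61274193.2/234 = 261855.526... → 261855.5.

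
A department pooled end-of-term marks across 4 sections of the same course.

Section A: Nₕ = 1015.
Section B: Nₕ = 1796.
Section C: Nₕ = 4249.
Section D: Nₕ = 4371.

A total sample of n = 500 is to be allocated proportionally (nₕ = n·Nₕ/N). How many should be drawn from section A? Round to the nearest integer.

Share of section A = 1015/11431 = 0.08879.
Allocate 500 × 0.08879 = 44.397... → 44.

44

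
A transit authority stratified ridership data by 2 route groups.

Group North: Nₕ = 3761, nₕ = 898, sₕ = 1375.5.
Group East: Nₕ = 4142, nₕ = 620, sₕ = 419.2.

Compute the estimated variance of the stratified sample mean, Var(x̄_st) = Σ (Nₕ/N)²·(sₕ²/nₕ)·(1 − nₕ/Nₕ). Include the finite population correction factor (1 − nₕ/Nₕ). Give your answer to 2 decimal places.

N = 7903. Term for each stratum: Wₕ²sₕ²/nₕ·(1−nₕ/Nₕ).
Var(x̄_st) = 363.23323 + 66.20127 = 429.43450 → 429.43.

429.43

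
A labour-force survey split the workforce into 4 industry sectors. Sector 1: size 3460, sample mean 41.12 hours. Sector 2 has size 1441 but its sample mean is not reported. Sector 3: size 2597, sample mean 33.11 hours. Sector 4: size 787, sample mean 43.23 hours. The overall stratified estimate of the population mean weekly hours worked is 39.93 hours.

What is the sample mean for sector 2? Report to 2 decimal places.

47.56

N = 3460 + 1441 + 2597 + 787 = 8285.
Overall total = μ·N = 39.93·8285 = 330820.05.
Subtract the known strata: 3460·41.12 + 2597·33.11 + 787·43.23 = 262283.88.
Remaining total for sector 2: 330820.05 − 262283.88 = 68536.17.
Divide by its size: 68536.17 / 1441 = 47.5615... → 47.56.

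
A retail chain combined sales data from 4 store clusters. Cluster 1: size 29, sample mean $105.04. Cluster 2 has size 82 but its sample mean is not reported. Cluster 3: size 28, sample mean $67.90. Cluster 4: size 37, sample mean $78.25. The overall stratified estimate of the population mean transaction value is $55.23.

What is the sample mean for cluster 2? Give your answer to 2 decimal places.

22.90

Σ Nₕx̄ₕ = N·μ, so 82·x̄_2 = 176·55.23 − (29·105.04 + 28·67.90 + 37·78.25).
= 9720.48 − 7842.61 = 1877.87.
x̄_2 = 1877.87 / 82 = 22.9009... → 22.90.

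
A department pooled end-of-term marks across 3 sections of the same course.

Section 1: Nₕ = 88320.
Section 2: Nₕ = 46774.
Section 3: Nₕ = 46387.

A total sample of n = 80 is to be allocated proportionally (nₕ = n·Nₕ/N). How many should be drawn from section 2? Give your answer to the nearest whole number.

Share of section 2 = 46774/181481 = 0.25773.
Allocate 80 × 0.25773 = 20.619... → 21.

21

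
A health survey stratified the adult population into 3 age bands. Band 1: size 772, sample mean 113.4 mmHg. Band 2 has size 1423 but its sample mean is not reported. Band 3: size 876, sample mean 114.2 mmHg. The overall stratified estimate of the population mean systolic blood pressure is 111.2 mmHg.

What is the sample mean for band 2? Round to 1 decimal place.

N = 772 + 1423 + 876 = 3071.
Overall total = μ·N = 111.2·3071 = 341495.2.
Subtract the known strata: 772·113.4 + 876·114.2 = 187584.
Remaining total for band 2: 341495.2 − 187584 = 153911.2.
Divide by its size: 153911.2 / 1423 = 108.160... → 108.2.

108.2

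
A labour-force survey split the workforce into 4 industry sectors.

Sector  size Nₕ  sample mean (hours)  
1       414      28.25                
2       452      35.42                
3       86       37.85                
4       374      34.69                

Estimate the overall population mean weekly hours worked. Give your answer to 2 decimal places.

N = 414 + 452 + 86 + 374 = 1326.
Overall mean = Σ (Nₕ/N)·x̄ₕ — weight by population share, not a simple average.
Σ Nₕx̄ₕ = 414·28.25 + 452·35.42 + 86·37.85 + 374·34.69 = 11695.5 + 16009.84 + 3255.1 + 12974.06 = 43934.5.
Divide by N: 43934.5 / 1326 = 33.1331... → 33.13.

33.13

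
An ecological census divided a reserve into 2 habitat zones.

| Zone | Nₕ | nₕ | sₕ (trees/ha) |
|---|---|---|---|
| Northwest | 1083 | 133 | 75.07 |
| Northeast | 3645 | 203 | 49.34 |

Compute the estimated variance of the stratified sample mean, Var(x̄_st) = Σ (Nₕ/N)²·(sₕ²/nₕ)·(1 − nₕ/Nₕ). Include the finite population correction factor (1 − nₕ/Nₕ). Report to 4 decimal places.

N = 4728. Term for each stratum: Wₕ²sₕ²/nₕ·(1−nₕ/Nₕ).
Var(x̄_st) = 1.9501962 + 6.7306300 = 8.6808262 → 8.6808.

8.6808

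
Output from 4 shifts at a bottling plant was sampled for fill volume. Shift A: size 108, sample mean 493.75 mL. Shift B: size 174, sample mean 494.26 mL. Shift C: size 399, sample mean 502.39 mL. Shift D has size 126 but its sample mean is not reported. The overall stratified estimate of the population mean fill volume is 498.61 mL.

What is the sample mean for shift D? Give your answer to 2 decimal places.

Σ Nₕx̄ₕ = N·μ, so 126·x̄_D = 807·498.61 − (108·493.75 + 174·494.26 + 399·502.39).
= 402378.27 − 339779.85 = 62598.42.
x̄_D = 62598.42 / 126 = 496.8129... → 496.81.

496.81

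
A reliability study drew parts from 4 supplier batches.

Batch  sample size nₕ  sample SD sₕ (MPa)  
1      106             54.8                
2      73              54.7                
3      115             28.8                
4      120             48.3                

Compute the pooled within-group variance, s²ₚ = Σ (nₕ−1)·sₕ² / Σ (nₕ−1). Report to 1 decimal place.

1: (106−1)·54.8² = 105·3003.04 = 315319.2
2: (73−1)·54.7² = 72·2992.09 = 215430.48
3: (115−1)·28.8² = 114·829.44 = 94556.16
4: (120−1)·48.3² = 119·2332.89 = 277613.91
Numerator = 902919.75; denominator = Σ(nₕ−1) = 410.
s²ₚ = 902919.75/410 = 2202.243... → 2202.2.

2202.2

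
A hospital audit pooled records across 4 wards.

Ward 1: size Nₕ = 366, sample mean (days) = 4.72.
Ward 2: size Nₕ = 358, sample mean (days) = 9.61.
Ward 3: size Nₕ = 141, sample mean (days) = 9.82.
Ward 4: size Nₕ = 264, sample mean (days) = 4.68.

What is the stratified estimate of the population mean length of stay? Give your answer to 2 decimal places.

6.90

N = 366 + 358 + 141 + 264 = 1129.
The stratified mean weights each stratum mean by its population share Nₕ/N.
Σ Nₕx̄ₕ = 366·4.72 + 358·9.61 + 141·9.82 + 264·4.68 = 1727.52 + 3440.38 + 1384.62 + 1235.52 = 7788.04.
Divide by N: 7788.04 / 1129 = 6.8982... → 6.90.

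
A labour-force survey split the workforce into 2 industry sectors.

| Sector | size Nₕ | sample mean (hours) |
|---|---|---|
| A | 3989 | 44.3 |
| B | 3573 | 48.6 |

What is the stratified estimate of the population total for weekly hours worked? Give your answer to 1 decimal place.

A: 3989·44.3 = 176712.7
B: 3573·48.6 = 173647.8
τ̂ = Σ Nₕx̄ₕ = 350360.5.

350360.5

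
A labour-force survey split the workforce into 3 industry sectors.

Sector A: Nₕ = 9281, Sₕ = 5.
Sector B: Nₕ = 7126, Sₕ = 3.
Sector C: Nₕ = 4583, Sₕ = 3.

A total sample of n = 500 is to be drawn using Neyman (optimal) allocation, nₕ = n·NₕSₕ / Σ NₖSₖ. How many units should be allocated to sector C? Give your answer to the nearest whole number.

Σ NₕSₕ = 9281·5 + 7126·3 + 4583·3 = 81532.
Share for C: 13749/81532 = 0.16863.
n_C = 500 × 0.16863 = 84.317... → 84.

84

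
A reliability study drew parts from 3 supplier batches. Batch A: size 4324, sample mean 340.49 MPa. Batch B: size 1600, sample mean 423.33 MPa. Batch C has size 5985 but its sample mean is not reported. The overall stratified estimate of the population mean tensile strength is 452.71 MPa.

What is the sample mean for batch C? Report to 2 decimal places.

N = 4324 + 1600 + 5985 = 11909.
Overall total = μ·N = 452.71·11909 = 5391323.39.
Subtract the known strata: 4324·340.49 + 1600·423.33 = 2149606.76.
Remaining total for batch C: 5391323.39 − 2149606.76 = 3241716.63.
Divide by its size: 3241716.63 / 5985 = 541.6402... → 541.64.

541.64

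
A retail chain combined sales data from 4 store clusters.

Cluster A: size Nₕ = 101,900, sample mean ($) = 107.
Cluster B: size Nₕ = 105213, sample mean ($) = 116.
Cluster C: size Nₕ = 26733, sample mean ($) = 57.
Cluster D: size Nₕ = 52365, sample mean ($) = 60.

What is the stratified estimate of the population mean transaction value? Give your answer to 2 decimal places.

N = 286211; weights Wₕ = Nₕ/N = (0.3560, 0.3676, 0.0934, 0.1830).
x̄_st = Σ Wₕ·x̄ₕ = 0.3560·107 + 0.3676·116 + 0.0934·57 + 0.1830·60 ≈ 97.0392...
→ 97.04.

97.04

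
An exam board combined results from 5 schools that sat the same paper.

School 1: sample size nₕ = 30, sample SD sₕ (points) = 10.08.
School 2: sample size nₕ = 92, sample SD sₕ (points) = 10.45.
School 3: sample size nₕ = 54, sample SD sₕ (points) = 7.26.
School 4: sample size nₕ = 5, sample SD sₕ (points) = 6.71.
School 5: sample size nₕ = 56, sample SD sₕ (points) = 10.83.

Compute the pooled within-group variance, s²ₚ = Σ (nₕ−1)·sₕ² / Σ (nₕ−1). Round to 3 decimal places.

96.157

1: (30−1)·10.08² = 29·101.6064 = 2946.5856
2: (92−1)·10.45² = 91·109.2025 = 9937.4275
3: (54−1)·7.26² = 53·52.7076 = 2793.5028
4: (5−1)·6.71² = 4·45.0241 = 180.0964
5: (56−1)·10.83² = 55·117.2889 = 6450.8895
Numerator = 22308.5018; denominator = Σ(nₕ−1) = 232.
s²ₚ = 22308.5018/232 = 96.15734... → 96.157.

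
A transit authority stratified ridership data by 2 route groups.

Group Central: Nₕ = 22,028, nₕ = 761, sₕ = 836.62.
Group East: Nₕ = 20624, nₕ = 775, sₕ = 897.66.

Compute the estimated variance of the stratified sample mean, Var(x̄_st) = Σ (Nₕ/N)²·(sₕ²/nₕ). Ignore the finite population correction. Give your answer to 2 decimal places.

488.43

N = 42652. Term for each stratum: Wₕ²sₕ²/nₕ.
Var(x̄_st) = 245.32577 + 243.10229 = 488.42805 → 488.43.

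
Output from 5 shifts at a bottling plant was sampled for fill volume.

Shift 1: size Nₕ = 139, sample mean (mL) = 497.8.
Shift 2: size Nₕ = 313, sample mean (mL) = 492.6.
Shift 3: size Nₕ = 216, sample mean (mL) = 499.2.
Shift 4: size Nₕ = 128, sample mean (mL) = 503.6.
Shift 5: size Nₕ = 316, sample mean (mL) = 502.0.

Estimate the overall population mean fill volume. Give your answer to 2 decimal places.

N = 139 + 313 + 216 + 128 + 316 = 1112.
Overall mean = Σ (Nₕ/N)·x̄ₕ — weight by population share, not a simple average.
Σ Nₕx̄ₕ = 139·497.8 + 313·492.6 + 216·499.2 + 128·503.6 + 316·502.0 = 69194.2 + 154183.8 + 107827.2 + 64460.8 + 158632 = 554298.
Divide by N: 554298 / 1112 = 498.4694... → 498.47.

498.47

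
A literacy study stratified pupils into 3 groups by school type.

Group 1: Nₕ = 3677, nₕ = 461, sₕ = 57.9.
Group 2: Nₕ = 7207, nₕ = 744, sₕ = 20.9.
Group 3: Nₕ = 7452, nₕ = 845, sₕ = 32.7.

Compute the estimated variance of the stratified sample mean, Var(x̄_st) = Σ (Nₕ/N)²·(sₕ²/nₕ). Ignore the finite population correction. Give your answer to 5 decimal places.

0.59215

N = 18336. Term for each stratum: Wₕ²sₕ²/nₕ.
Var(x̄_st) = 0.29243831 + 0.09070255 + 0.20901396 = 0.59215481 → 0.59215.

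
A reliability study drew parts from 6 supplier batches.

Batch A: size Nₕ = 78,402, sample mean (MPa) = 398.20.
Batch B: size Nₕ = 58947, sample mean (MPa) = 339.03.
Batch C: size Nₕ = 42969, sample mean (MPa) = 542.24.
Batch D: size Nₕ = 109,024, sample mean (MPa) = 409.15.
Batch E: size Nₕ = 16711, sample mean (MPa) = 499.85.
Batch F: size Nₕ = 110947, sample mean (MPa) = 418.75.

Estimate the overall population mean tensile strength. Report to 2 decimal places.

N = 417000; weights Wₕ = Nₕ/N = (0.1880, 0.1414, 0.1030, 0.2614, 0.0401, 0.2661).
x̄_st = Σ Wₕ·x̄ₕ = 0.1880·398.20 + 0.1414·339.03 + 0.1030·542.24 + 0.2614·409.15 + 0.0401·499.85 + 0.2661·418.75 ≈ 417.0820...
→ 417.08.

417.08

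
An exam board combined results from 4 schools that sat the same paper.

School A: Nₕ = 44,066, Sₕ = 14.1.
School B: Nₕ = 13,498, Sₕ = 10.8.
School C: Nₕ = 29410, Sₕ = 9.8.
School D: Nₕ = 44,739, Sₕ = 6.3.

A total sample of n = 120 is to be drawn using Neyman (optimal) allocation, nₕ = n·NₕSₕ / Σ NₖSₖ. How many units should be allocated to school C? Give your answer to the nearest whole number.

26

Σ NₕSₕ = 44066·14.1 + 13498·10.8 + 29410·9.8 + 44739·6.3 = 1337182.7.
Share for C: 288218/1337182.7 = 0.21554.
n_C = 120 × 0.21554 = 25.865... → 26.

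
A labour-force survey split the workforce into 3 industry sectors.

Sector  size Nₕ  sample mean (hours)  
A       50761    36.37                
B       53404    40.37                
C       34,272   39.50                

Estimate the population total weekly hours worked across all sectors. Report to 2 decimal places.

5355841.05

Estimate total by summing Nₕ·x̄ₕ over strata.
50761·36.37 + 53404·40.37 + 34272·39.50 = 1846177.57 + 2155919.48 + 1353744 = 5355841.05.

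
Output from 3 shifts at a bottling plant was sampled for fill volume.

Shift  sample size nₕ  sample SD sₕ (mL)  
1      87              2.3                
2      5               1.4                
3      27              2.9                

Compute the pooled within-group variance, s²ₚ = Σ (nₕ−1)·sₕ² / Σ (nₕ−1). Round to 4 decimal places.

5.8745

1: (87−1)·2.3² = 86·5.29 = 454.94
2: (5−1)·1.4² = 4·1.96 = 7.84
3: (27−1)·2.9² = 26·8.41 = 218.66
Numerator = 681.44; denominator = Σ(nₕ−1) = 116.
s²ₚ = 681.44/116 = 5.874483... → 5.8745.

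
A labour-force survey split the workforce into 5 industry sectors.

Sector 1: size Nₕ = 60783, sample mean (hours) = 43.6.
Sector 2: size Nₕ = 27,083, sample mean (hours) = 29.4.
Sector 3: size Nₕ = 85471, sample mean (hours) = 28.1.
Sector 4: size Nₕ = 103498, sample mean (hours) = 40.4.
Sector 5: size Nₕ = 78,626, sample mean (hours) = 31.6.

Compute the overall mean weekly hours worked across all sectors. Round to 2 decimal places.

35.21

N = 355461; weights Wₕ = Nₕ/N = (0.1710, 0.0762, 0.2405, 0.2912, 0.2212).
x̄_st = Σ Wₕ·x̄ₕ = 0.1710·43.6 + 0.0762·29.4 + 0.2405·28.1 + 0.2912·40.4 + 0.2212·31.6 ≈ 35.2050...
→ 35.21.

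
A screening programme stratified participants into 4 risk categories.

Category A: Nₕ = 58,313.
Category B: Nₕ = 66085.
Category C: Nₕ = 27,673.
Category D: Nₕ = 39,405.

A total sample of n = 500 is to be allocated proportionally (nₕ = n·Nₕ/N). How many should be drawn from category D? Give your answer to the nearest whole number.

103

Share of category D = 39405/191476 = 0.20580.
Allocate 500 × 0.20580 = 102.898... → 103.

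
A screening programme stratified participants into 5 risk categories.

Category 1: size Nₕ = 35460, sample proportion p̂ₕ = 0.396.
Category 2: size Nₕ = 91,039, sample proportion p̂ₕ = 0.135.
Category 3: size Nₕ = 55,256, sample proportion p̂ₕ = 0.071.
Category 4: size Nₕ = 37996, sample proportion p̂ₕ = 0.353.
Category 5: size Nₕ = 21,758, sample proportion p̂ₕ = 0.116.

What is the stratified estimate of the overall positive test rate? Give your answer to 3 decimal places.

Wₕ = Nₕ/N with N = 241509: 0.1468, 0.3770, 0.2288, 0.1573, 0.0901.
p̂_st = 0.1468·0.396 + 0.3770·0.135 + 0.2288·0.071 + 0.1573·0.353 + 0.0901·0.116 ≈ 0.19126... → 0.191.

0.191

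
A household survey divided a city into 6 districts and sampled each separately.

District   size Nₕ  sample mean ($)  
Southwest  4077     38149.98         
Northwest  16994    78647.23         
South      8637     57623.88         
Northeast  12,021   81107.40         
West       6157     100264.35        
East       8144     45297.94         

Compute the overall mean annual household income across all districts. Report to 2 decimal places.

70515.65

N = 4077 + 16994 + 8637 + 12021 + 6157 + 8144 = 56030.
The stratified mean weights each stratum mean by its population share Nₕ/N.
Σ Nₕx̄ₕ = 4077·38149.98 + 16994·78647.23 + 8637·57623.88 + 12021·81107.40 + 6157·100264.35 + 8144·45297.94 = 155537468.46 + 1336531026.62 + 497697451.56 + 974992055.4 + 617327602.95 + 368906423.36 = 3950992028.35.
Divide by N: 3950992028.35 / 56030 = 70515.6528... → 70515.65.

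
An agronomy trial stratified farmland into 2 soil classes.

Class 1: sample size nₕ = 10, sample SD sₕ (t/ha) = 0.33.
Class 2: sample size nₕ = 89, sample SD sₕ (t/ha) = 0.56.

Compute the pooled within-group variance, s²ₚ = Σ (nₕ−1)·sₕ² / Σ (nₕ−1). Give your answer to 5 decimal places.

0.29461

Degrees of freedom: 9 + 88 = 97.
Σ(nₕ−1)sₕ² = 9·0.1089 + 88·0.3136 = 28.5769.
s²ₚ = 28.5769 / 97 = 0.2946072... → 0.29461.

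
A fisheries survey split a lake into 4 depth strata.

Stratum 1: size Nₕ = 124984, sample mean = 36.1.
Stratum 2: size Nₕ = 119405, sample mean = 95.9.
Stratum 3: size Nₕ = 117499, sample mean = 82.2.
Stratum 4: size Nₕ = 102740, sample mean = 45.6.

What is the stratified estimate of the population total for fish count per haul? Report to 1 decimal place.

30306223.7

Population total = Σ Nₕ·x̄ₕ (each stratum's size times its mean).
124984·36.1 + 119405·95.9 + 117499·82.2 + 102740·45.6 = 4511922.4 + 11450939.5 + 9658417.8 + 4684944 = 30306223.7.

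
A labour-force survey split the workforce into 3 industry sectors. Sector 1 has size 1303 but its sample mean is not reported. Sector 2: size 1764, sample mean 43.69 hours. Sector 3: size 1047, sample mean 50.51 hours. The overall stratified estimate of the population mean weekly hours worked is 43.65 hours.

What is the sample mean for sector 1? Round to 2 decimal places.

Σ Nₕx̄ₕ = N·μ, so 1303·x̄_1 = 4114·43.65 − (1764·43.69 + 1047·50.51).
= 179576.1 − 129953.13 = 49622.97.
x̄_1 = 49622.97 / 1303 = 38.0836... → 38.08.

38.08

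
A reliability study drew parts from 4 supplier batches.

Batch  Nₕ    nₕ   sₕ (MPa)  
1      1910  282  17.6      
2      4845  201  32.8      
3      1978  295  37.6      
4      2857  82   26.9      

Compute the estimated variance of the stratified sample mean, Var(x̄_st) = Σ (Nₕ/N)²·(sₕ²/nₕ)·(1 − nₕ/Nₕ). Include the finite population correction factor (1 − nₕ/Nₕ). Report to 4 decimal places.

1.5616

N = 11590; Wₕ = Nₕ/N.
batch 1: (1910/11590)²·17.6²/282·(1 − 282/1910) = 0.0254271
batch 2: (4845/11590)²·32.8²/201·(1 − 201/4845) = 0.8965422
batch 3: (1978/11590)²·37.6²/295·(1 − 295/1978) = 0.1187674
batch 4: (2857/11590)²·26.9²/82·(1 − 82/2857) = 0.5208313
Sum = 1.5615680 → 1.5616.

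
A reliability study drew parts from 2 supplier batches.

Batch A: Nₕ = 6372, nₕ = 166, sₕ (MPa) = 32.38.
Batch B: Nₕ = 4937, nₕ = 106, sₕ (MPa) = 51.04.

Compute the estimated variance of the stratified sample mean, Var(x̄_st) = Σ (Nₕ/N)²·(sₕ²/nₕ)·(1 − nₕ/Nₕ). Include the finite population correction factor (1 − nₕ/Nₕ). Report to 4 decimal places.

N = 11309; Wₕ = Nₕ/N.
batch A: (6372/11309)²·32.38²/166·(1 − 166/6372) = 1.9529212
batch B: (4937/11309)²·51.04²/106·(1 − 106/4937) = 4.5831833
Sum = 6.5361045 → 6.5361.

6.5361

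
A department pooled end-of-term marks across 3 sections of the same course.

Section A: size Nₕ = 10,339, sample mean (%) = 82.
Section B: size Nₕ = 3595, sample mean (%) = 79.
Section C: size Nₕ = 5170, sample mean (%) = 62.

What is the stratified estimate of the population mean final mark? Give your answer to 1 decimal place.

x̄_st = (Σ Nₕx̄ₕ) / (Σ Nₕ) = (10339·82 + 3595·79 + 5170·62) / 19104
= 1452343 / 19104 = 76.023... → 76.0.

76.0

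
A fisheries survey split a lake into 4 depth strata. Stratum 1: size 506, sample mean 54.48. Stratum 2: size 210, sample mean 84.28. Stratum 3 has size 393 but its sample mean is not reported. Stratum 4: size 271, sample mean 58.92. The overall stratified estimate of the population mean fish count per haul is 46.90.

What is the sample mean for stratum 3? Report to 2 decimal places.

8.88

N = 506 + 210 + 393 + 271 = 1380.
Overall total = μ·N = 46.90·1380 = 64722.
Subtract the known strata: 506·54.48 + 210·84.28 + 271·58.92 = 61233.
Remaining total for stratum 3: 64722 − 61233 = 3489.
Divide by its size: 3489 / 393 = 8.8779... → 8.88.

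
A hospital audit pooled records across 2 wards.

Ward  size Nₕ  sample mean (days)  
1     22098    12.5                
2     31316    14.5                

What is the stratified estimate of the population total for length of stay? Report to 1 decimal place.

730307.0

Population total = Σ Nₕ·x̄ₕ (each stratum's size times its mean).
22098·12.5 + 31316·14.5 = 276225 + 454082 = 730307.0.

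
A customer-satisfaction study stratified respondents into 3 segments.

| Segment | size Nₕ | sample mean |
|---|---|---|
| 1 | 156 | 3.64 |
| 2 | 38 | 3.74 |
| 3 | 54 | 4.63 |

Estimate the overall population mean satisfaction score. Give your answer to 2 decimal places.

3.87

x̄_st = (Σ Nₕx̄ₕ) / (Σ Nₕ) = (156·3.64 + 38·3.74 + 54·4.63) / 248
= 959.98 / 248 = 3.8709... → 3.87.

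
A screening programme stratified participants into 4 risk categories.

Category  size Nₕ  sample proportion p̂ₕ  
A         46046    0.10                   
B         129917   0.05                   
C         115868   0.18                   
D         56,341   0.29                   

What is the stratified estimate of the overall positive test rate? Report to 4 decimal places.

N = 46046 + 129917 + 115868 + 56341 = 348172.
Overall proportion = Σ (Nₕ/N)·p̂ₕ.
Σ Nₕp̂ₕ = 4604.6 + 6495.85 + 20856.24 + 16338.89 = 48295.58.
48295.58 / 348172 = 0.138712... → 0.1387.

0.1387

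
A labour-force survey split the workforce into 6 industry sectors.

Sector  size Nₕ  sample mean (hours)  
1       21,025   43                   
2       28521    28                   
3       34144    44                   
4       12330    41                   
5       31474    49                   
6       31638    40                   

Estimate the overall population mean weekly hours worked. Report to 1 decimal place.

x̄_st = (Σ Nₕx̄ₕ) / (Σ Nₕ) = (21025·43 + 28521·28 + 34144·44 + 12330·41 + 31474·49 + 31638·40) / 159132
= 6518275 / 159132 = 40.961... → 41.0.

41.0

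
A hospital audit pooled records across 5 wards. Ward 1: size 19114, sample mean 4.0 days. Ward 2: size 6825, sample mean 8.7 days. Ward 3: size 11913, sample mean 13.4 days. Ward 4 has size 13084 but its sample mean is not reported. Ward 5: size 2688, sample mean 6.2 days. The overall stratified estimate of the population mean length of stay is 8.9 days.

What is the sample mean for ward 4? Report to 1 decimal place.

12.6

Σ Nₕx̄ₕ = N·μ, so 13084·x̄_4 = 53624·8.9 − (19114·4.0 + 6825·8.7 + 11913·13.4 + 2688·6.2).
= 477253.6 − 312133.3 = 165120.3.
x̄_4 = 165120.3 / 13084 = 12.620... → 12.6.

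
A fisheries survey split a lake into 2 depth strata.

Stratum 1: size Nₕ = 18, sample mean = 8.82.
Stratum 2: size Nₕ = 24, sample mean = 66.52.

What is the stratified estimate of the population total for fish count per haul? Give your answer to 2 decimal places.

1755.24

1: 18·8.82 = 158.76
2: 24·66.52 = 1596.48
τ̂ = Σ Nₕx̄ₕ = 1755.24.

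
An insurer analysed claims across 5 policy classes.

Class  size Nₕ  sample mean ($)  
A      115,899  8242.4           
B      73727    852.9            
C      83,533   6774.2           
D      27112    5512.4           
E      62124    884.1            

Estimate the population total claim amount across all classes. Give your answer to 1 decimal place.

Population total = Σ Nₕ·x̄ₕ (each stratum's size times its mean).
115899·8242.4 + 73727·852.9 + 83533·6774.2 + 27112·5512.4 + 62124·884.1 = 955285917.6 + 62881758.3 + 565869248.6 + 149452188.8 + 54923828.4 = 1788412941.7.

1788412941.7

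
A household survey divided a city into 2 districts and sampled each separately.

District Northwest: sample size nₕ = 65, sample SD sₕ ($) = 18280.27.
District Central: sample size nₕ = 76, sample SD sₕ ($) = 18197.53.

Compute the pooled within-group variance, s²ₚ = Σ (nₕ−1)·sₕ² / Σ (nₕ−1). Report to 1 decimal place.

332539760.6

Northwest: (65−1)·18280.27² = 64·334168271.2729 = 21386769361.4656
Central: (76−1)·18197.53² = 75·331150098.1009 = 24836257357.5675
Numerator = 46223026719.0331; denominator = Σ(nₕ−1) = 139.
s²ₚ = 46223026719.0331/139 = 332539760.569... → 332539760.6.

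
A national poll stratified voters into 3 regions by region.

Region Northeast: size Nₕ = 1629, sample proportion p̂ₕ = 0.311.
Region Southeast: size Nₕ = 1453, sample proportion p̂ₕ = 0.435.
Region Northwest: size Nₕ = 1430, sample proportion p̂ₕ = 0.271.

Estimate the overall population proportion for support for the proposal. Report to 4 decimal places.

0.3383

N = 1629 + 1453 + 1430 = 4512.
Overall proportion = Σ (Nₕ/N)·p̂ₕ.
Σ Nₕp̂ₕ = 506.619 + 632.055 + 387.53 = 1526.204.
1526.204 / 4512 = 0.338254... → 0.3383.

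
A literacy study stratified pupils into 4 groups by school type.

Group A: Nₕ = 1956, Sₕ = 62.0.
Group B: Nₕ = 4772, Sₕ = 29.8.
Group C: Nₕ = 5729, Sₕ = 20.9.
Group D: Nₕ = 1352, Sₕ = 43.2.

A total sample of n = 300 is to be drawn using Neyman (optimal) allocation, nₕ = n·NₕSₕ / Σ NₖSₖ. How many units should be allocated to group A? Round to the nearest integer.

82

Σ NₕSₕ = 1956·62.0 + 4772·29.8 + 5729·20.9 + 1352·43.2 = 441620.1.
Share for A: 121272/441620.1 = 0.27461.
n_A = 300 × 0.27461 = 82.382... → 82.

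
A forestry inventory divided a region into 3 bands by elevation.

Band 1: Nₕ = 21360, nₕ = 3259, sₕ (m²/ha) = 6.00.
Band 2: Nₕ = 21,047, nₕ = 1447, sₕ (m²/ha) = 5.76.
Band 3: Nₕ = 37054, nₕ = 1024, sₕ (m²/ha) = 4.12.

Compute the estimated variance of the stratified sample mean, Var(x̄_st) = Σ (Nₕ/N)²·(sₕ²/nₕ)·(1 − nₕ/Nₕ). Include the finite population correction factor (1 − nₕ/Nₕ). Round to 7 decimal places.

N = 79461. Term for each stratum: Wₕ²sₕ²/nₕ·(1−nₕ/Nₕ).
Var(x̄_st) = 0.0006764161 + 0.0014980098 + 0.0035049819 = 0.0056794078 → 0.0056794.

0.0056794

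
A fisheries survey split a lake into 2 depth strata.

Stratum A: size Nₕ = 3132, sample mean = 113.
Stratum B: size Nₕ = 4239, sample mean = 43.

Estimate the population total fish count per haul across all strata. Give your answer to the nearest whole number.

536193

Estimate total by summing Nₕ·x̄ₕ over strata.
3132·113 + 4239·43 = 353916 + 182277 = 536193.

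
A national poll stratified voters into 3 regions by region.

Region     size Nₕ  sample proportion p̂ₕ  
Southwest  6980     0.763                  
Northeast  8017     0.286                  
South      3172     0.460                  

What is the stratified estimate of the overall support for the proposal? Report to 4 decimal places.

Wₕ = Nₕ/N with N = 18169: 0.3842, 0.4412, 0.1746.
p̂_st = 0.3842·0.763 + 0.4412·0.286 + 0.1746·0.460 ≈ 0.499627... → 0.4996.

0.4996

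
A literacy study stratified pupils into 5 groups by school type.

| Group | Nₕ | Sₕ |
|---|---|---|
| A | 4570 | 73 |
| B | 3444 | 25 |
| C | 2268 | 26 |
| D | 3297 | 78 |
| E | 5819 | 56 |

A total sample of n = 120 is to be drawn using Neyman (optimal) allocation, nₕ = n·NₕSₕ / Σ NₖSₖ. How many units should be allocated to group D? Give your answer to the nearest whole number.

29

Σ NₕSₕ = 4570·73 + 3444·25 + 2268·26 + 3297·78 + 5819·56 = 1061708.
Share for D: 257166/1061708 = 0.24222.
n_D = 120 × 0.24222 = 29.066... → 29.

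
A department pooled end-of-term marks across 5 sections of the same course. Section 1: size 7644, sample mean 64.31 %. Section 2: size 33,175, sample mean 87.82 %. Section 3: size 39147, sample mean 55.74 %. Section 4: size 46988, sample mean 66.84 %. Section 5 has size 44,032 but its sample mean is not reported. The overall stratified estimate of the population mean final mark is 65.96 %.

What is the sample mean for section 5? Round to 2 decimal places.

N = 7644 + 33175 + 39147 + 46988 + 44032 = 170986.
Overall total = μ·N = 65.96·170986 = 11278236.56.
Subtract the known strata: 7644·64.31 + 33175·87.82 + 39147·55.74 + 46988·66.84 = 8727745.84.
Remaining total for section 5: 11278236.56 − 8727745.84 = 2550490.72.
Divide by its size: 2550490.72 / 44032 = 57.9236... → 57.92.

57.92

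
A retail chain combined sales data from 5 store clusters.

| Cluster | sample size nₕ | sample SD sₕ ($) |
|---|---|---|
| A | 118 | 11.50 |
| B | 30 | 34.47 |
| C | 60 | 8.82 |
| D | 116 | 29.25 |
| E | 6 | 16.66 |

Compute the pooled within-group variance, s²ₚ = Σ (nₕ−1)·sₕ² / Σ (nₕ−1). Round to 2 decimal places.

474.76

A: (118−1)·11.50² = 117·132.25 = 15473.25
B: (30−1)·34.47² = 29·1188.1809 = 34457.2461
C: (60−1)·8.82² = 59·77.7924 = 4589.7516
D: (116−1)·29.25² = 115·855.5625 = 98389.6875
E: (6−1)·16.66² = 5·277.5556 = 1387.778
Numerator = 154297.7132; denominator = Σ(nₕ−1) = 325.
s²ₚ = 154297.7132/325 = 474.7622... → 474.76.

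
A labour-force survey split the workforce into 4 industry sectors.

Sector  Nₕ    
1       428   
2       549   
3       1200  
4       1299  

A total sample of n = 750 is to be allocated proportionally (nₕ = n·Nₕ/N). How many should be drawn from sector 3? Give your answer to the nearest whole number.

259

Share of sector 3 = 1200/3476 = 0.34522.
Allocate 750 × 0.34522 = 258.918... → 259.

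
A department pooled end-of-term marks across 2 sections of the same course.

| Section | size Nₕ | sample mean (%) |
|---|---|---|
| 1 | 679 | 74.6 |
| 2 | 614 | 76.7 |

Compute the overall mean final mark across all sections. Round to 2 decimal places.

N = 679 + 614 = 1293.
Weight each subgroup mean by Nₕ/N and sum.
Σ Nₕx̄ₕ = 679·74.6 + 614·76.7 = 50653.4 + 47093.8 = 97747.2.
Divide by N: 97747.2 / 1293 = 75.5972... → 75.60.

75.60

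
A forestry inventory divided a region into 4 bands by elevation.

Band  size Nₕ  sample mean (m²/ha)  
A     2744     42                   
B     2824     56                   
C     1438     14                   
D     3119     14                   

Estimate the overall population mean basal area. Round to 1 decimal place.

N = 2744 + 2824 + 1438 + 3119 = 10125.
Weight each subgroup mean by Nₕ/N and sum.
Σ Nₕx̄ₕ = 2744·42 + 2824·56 + 1438·14 + 3119·14 = 115248 + 158144 + 20132 + 43666 = 337190.
Divide by N: 337190 / 10125 = 33.303... → 33.3.

33.3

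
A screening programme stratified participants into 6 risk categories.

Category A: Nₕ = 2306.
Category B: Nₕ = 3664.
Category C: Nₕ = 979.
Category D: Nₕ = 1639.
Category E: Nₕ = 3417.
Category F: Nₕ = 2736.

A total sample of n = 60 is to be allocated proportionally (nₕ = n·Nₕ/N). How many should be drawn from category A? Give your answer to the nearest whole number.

Share of category A = 2306/14741 = 0.15643.
Allocate 60 × 0.15643 = 9.386... → 9.

9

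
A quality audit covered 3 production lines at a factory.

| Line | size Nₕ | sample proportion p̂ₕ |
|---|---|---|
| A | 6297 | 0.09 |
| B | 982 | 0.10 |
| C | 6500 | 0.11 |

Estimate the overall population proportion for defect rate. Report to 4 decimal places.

Wₕ = Nₕ/N with N = 13779: 0.4570, 0.0713, 0.4717.
p̂_st = 0.4570·0.09 + 0.0713·0.10 + 0.4717·0.11 ≈ 0.100147... → 0.1001.

0.1001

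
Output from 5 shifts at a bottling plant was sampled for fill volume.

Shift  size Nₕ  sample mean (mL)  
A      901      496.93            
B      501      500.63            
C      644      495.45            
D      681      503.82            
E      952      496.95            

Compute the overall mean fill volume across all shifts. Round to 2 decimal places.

498.46

x̄_st = (Σ Nₕx̄ₕ) / (Σ Nₕ) = (901·496.93 + 501·500.63 + 644·495.45 + 681·503.82 + 952·496.95) / 3679
= 1833817.18 / 3679 = 498.4553... → 498.46.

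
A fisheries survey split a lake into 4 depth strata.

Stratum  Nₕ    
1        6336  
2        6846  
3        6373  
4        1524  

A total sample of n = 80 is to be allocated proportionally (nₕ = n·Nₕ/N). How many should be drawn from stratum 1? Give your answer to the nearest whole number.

24

N = 6336 + 6846 + 6373 + 1524 = 21079.
n_1 = 80·6336/21079 = 24.047... → 24.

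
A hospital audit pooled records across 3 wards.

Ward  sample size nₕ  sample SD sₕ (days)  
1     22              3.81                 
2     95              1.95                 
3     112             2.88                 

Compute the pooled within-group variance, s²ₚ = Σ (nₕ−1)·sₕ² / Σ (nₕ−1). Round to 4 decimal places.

7.0042

Degrees of freedom: 21 + 94 + 111 = 226.
Σ(nₕ−1)sₕ² = 21·14.5161 + 94·3.8025 + 111·8.2944 = 1582.9515.
s²ₚ = 1582.9515 / 226 = 7.004210... → 7.0042.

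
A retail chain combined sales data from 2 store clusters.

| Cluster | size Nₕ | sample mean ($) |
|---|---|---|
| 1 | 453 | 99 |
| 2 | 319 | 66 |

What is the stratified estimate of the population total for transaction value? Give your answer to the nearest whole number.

Estimate total by summing Nₕ·x̄ₕ over strata.
453·99 + 319·66 = 44847 + 21054 = 65901.

65901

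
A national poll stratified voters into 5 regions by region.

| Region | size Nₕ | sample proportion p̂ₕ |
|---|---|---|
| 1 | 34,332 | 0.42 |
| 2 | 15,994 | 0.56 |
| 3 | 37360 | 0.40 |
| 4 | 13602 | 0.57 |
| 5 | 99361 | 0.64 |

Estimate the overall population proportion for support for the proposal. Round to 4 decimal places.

Wₕ = Nₕ/N with N = 200649: 0.1711, 0.0797, 0.1862, 0.0678, 0.4952.
p̂_st = 0.1711·0.42 + 0.0797·0.56 + 0.1862·0.40 + 0.0678·0.57 + 0.4952·0.64 ≈ 0.546548... → 0.5465.

0.5465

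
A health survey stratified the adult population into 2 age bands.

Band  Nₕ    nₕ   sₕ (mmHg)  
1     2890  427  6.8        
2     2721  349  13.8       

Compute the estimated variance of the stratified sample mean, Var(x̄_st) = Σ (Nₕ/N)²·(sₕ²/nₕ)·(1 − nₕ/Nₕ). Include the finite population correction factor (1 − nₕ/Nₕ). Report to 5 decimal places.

N = 5611; Wₕ = Nₕ/N.
band 1: (2890/5611)²·6.8²/427·(1 − 427/2890) = 0.02448340
band 2: (2721/5611)²·13.8²/349·(1 − 349/2721) = 0.11186531
Sum = 0.13634871 → 0.13635.

0.13635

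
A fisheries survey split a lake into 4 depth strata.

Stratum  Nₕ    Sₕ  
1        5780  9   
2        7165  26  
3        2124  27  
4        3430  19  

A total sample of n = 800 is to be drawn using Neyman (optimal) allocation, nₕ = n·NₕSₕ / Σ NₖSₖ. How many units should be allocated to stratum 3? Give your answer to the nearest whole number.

Σ NₕSₕ = 5780·9 + 7165·26 + 2124·27 + 3430·19 = 360828.
Share for 3: 57348/360828 = 0.15893.
n_3 = 800 × 0.15893 = 127.148... → 127.

127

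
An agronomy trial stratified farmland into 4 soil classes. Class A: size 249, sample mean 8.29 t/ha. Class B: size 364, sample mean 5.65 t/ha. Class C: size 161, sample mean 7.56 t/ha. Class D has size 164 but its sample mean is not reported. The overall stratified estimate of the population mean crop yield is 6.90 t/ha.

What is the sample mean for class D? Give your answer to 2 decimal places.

N = 249 + 364 + 161 + 164 = 938.
Overall total = μ·N = 6.90·938 = 6472.2.
Subtract the known strata: 249·8.29 + 364·5.65 + 161·7.56 = 5337.97.
Remaining total for class D: 6472.2 − 5337.97 = 1134.23.
Divide by its size: 1134.23 / 164 = 6.9160... → 6.92.

6.92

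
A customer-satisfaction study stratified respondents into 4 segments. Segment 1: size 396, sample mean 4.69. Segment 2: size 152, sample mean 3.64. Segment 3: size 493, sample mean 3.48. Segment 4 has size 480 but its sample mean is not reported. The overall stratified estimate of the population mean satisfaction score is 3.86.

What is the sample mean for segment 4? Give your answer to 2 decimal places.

N = 396 + 152 + 493 + 480 = 1521.
Overall total = μ·N = 3.86·1521 = 5871.06.
Subtract the known strata: 396·4.69 + 152·3.64 + 493·3.48 = 4126.16.
Remaining total for segment 4: 5871.06 − 4126.16 = 1744.9.
Divide by its size: 1744.9 / 480 = 3.6352... → 3.64.

3.64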